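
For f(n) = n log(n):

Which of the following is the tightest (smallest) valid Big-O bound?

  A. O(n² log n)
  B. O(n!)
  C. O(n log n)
C

f(n) = n log(n) is O(n log n).
All listed options are valid Big-O bounds (upper bounds),
but O(n log n) is the tightest (smallest valid bound).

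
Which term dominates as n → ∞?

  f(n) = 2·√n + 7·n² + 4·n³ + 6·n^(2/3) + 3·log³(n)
4·n³

Looking at each term:
  - 2·√n is O(√n)
  - 7·n² is O(n²)
  - 4·n³ is O(n³)
  - 6·n^(2/3) is O(n^(2/3))
  - 3·log³(n) is O(log³ n)

The term 4·n³ (O(n³)) grows fastest and dominates all others.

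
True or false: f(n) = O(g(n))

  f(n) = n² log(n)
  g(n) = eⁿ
True

f(n) = n² log(n) is O(n² log n), and g(n) = eⁿ is O(eⁿ).
Since O(n² log n) ⊆ O(eⁿ) (f grows no faster than g), f(n) = O(g(n)) is true.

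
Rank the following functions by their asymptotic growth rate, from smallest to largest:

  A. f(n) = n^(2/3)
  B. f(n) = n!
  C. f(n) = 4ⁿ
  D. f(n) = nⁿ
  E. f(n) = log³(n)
E < A < C < B < D

Comparing growth rates:
E = log³(n) is O(log³ n)
A = n^(2/3) is O(n^(2/3))
C = 4ⁿ is O(4ⁿ)
B = n! is O(n!)
D = nⁿ is O(nⁿ)

Therefore, the order from slowest to fastest is: E < A < C < B < D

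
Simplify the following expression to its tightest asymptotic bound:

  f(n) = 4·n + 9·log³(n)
Θ(n)

Order the terms by growth rate: 9·log³(n) ≺ 4·n.
The fastest-growing term 4·n dominates as n → ∞; dropping its constant factor gives Θ(n).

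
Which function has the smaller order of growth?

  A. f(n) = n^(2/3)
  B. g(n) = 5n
A

f(n) = n^(2/3) is O(n^(2/3)), while g(n) = 5n is O(n).
Since O(n^(2/3)) grows slower than O(n), f(n) is dominated.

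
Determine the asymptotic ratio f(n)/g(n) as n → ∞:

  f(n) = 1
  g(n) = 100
1/100

Since 1 and 100 have the same growth rate (O(1)),
the ratio converges to a constant: 1/100.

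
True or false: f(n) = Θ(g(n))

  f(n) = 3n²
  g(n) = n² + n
True

f(n) = 3n² and g(n) = n² + n are both O(n²).
Since they have the same asymptotic growth rate, f(n) = Θ(g(n)) is true.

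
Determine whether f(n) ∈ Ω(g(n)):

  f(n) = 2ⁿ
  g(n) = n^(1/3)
True

f(n) = 2ⁿ is O(2ⁿ), and g(n) = n^(1/3) is O(n^(1/3)).
Since O(2ⁿ) grows at least as fast as O(n^(1/3)), f(n) = Ω(g(n)) is true.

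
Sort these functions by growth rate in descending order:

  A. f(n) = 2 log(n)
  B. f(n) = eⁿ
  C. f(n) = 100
B > A > C

Comparing growth rates:
B = eⁿ is O(eⁿ)
A = 2 log(n) is O(log n)
C = 100 is O(1)

Therefore, the order from fastest to slowest is: B > A > C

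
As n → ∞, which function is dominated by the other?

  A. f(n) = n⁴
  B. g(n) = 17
B

f(n) = n⁴ is O(n⁴), while g(n) = 17 is O(1).
Since O(1) grows slower than O(n⁴), g(n) is dominated.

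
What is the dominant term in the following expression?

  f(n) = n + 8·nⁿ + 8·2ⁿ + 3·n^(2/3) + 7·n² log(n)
8·nⁿ

Looking at each term:
  - n is O(n)
  - 8·nⁿ is O(nⁿ)
  - 8·2ⁿ is O(2ⁿ)
  - 3·n^(2/3) is O(n^(2/3))
  - 7·n² log(n) is O(n² log n)

The term 8·nⁿ (O(nⁿ)) grows fastest and dominates all others.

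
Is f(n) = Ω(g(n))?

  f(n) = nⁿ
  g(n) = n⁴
True

f(n) = nⁿ is O(nⁿ), and g(n) = n⁴ is O(n⁴).
Since O(nⁿ) grows at least as fast as O(n⁴), f(n) = Ω(g(n)) is true.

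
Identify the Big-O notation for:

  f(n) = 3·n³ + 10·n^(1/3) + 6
O(n³)

The dominant term in 3·n³ + 10·n^(1/3) + 6 is 3·n³, which is Θ(n³).
Lower-order terms (10·n^(1/3), 6) are asymptotically negligible.
Constants are absorbed, so the tightest bound is O(n³).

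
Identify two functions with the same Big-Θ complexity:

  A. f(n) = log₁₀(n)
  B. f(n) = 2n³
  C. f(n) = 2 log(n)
A and C

Examining each function:
  A. log₁₀(n) is O(log n)
  B. 2n³ is O(n³)
  C. 2 log(n) is O(log n)

Functions A and C both have the same complexity class.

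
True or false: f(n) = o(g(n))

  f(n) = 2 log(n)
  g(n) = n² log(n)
True

f(n) = 2 log(n) is O(log n), and g(n) = n² log(n) is O(n² log n).
Since O(log n) grows strictly slower than O(n² log n), f(n) = o(g(n)) is true.
This means lim(n→∞) f(n)/g(n) = 0.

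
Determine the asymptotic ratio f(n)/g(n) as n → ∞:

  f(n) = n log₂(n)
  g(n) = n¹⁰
0

Since n log₂(n) (O(n log n)) grows slower than n¹⁰ (O(n¹⁰)),
the ratio f(n)/g(n) → 0 as n → ∞.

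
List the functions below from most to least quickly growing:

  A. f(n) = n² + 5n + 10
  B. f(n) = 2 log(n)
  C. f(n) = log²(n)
A > C > B

Comparing growth rates:
A = n² + 5n + 10 is O(n²)
C = log²(n) is O(log² n)
B = 2 log(n) is O(log n)

Therefore, the order from fastest to slowest is: A > C > B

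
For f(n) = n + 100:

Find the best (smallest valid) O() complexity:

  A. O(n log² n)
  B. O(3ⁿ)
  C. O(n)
C

f(n) = n + 100 is O(n).
All listed options are valid Big-O bounds (upper bounds),
but O(n) is the tightest (smallest valid bound).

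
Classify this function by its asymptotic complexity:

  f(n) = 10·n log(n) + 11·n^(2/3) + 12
O(n log n)

The dominant term in 10·n log(n) + 11·n^(2/3) + 12 is 10·n log(n), which is Θ(n log n).
Lower-order terms (11·n^(2/3), 12) are asymptotically negligible.
Constants are absorbed, so the tightest bound is O(n log n).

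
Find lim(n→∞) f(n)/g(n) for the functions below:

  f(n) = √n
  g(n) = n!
0

Since √n (O(√n)) grows slower than n! (O(n!)),
the ratio f(n)/g(n) → 0 as n → ∞.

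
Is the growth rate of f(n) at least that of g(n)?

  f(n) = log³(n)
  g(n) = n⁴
False

f(n) = log³(n) is O(log³ n), and g(n) = n⁴ is O(n⁴).
Since O(log³ n) grows slower than O(n⁴), f(n) = Ω(g(n)) is false.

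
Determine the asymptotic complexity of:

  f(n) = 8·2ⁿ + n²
O(2ⁿ)

The dominant term in 8·2ⁿ + n² is 8·2ⁿ, which is Θ(2ⁿ).
Lower-order terms (n²) are asymptotically negligible.
Constants are absorbed, so the tightest bound is O(2ⁿ).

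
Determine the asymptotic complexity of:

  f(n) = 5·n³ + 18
O(n³)

The dominant term in 5·n³ + 18 is 5·n³, which is Θ(n³).
Lower-order terms (18) are asymptotically negligible.
Constants are absorbed, so the tightest bound is O(n³).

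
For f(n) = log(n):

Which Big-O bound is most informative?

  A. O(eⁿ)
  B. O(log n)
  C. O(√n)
B

f(n) = log(n) is O(log n).
All listed options are valid Big-O bounds (upper bounds),
but O(log n) is the tightest (smallest valid bound).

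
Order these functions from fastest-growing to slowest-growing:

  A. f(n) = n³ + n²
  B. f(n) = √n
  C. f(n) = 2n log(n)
A > C > B

Comparing growth rates:
A = n³ + n² is O(n³)
C = 2n log(n) is O(n log n)
B = √n is O(√n)

Therefore, the order from fastest to slowest is: A > C > B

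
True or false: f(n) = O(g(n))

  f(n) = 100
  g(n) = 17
True

f(n) = 100 and g(n) = 17 are both O(1).
Big-O permits equal growth rates (f ≤ c·g for some c), so f(n) = O(g(n)) is true.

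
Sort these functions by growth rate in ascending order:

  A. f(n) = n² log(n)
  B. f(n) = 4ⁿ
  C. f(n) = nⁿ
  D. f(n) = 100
D < A < B < C

Comparing growth rates:
D = 100 is O(1)
A = n² log(n) is O(n² log n)
B = 4ⁿ is O(4ⁿ)
C = nⁿ is O(nⁿ)

Therefore, the order from slowest to fastest is: D < A < B < C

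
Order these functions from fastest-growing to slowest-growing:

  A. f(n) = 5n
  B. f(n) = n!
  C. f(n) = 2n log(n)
B > C > A

Comparing growth rates:
B = n! is O(n!)
C = 2n log(n) is O(n log n)
A = 5n is O(n)

Therefore, the order from fastest to slowest is: B > C > A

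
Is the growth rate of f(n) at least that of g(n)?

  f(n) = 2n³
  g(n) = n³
True

f(n) = 2n³ and g(n) = n³ are both O(n³).
Big-Ω permits equal growth rates (f ≥ c·g for some c > 0), so f(n) = Ω(g(n)) is true.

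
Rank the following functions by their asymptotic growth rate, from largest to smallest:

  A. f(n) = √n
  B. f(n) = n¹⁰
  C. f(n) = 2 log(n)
B > A > C

Comparing growth rates:
B = n¹⁰ is O(n¹⁰)
A = √n is O(√n)
C = 2 log(n) is O(log n)

Therefore, the order from fastest to slowest is: B > A > C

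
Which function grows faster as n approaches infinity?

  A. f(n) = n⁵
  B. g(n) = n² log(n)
A

f(n) = n⁵ is O(n⁵), while g(n) = n² log(n) is O(n² log n).
Since O(n⁵) grows faster than O(n² log n), f(n) dominates.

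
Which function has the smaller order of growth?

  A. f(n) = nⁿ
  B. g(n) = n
B

f(n) = nⁿ is O(nⁿ), while g(n) = n is O(n).
Since O(n) grows slower than O(nⁿ), g(n) is dominated.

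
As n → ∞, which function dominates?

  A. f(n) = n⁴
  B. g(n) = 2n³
A

f(n) = n⁴ is O(n⁴), while g(n) = 2n³ is O(n³).
Since O(n⁴) grows faster than O(n³), f(n) dominates.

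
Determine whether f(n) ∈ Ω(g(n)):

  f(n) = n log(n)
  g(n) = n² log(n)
False

f(n) = n log(n) is O(n log n), and g(n) = n² log(n) is O(n² log n).
Since O(n log n) grows slower than O(n² log n), f(n) = Ω(g(n)) is false.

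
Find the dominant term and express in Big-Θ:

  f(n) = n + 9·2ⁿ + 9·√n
Θ(2ⁿ)

Order the terms by growth rate: 9·√n ≺ n ≺ 9·2ⁿ.
The fastest-growing term 9·2ⁿ dominates as n → ∞; dropping its constant factor gives Θ(2ⁿ).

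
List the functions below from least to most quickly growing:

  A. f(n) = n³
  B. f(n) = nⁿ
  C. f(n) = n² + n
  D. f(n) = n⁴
C < A < D < B

Comparing growth rates:
C = n² + n is O(n²)
A = n³ is O(n³)
D = n⁴ is O(n⁴)
B = nⁿ is O(nⁿ)

Therefore, the order from slowest to fastest is: C < A < D < B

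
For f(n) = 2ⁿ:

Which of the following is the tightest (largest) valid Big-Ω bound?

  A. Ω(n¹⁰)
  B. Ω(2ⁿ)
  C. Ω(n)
B

f(n) = 2ⁿ is Ω(2ⁿ).
All listed options are valid Big-Ω bounds (lower bounds),
but Ω(2ⁿ) is the tightest (largest valid bound).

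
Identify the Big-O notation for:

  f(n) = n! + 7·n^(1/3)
O(n!)

The dominant term in n! + 7·n^(1/3) is n!, which is Θ(n!).
Lower-order terms (7·n^(1/3)) are asymptotically negligible.
Constants are absorbed, so the tightest bound is O(n!).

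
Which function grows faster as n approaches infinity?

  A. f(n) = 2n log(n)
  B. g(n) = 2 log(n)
A

f(n) = 2n log(n) is O(n log n), while g(n) = 2 log(n) is O(log n).
Since O(n log n) grows faster than O(log n), f(n) dominates.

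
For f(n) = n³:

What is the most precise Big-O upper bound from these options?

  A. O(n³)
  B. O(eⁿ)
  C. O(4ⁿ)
A

f(n) = n³ is O(n³).
All listed options are valid Big-O bounds (upper bounds),
but O(n³) is the tightest (smallest valid bound).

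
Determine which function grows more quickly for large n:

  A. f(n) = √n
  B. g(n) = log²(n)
A

f(n) = √n is O(√n), while g(n) = log²(n) is O(log² n).
Since O(√n) grows faster than O(log² n), f(n) dominates.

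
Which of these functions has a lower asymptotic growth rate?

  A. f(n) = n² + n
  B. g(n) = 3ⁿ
A

f(n) = n² + n is O(n²), while g(n) = 3ⁿ is O(3ⁿ).
Since O(n²) grows slower than O(3ⁿ), f(n) is dominated.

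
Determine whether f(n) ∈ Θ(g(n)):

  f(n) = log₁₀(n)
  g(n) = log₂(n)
True

f(n) = log₁₀(n) and g(n) = log₂(n) are both O(log n).
Since they have the same asymptotic growth rate, f(n) = Θ(g(n)) is true.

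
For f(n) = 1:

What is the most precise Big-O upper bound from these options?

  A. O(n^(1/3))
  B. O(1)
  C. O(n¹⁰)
B

f(n) = 1 is O(1).
All listed options are valid Big-O bounds (upper bounds),
but O(1) is the tightest (smallest valid bound).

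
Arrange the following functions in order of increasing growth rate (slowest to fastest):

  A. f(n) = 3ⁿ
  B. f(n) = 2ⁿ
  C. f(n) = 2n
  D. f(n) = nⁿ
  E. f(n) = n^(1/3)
E < C < B < A < D

Comparing growth rates:
E = n^(1/3) is O(n^(1/3))
C = 2n is O(n)
B = 2ⁿ is O(2ⁿ)
A = 3ⁿ is O(3ⁿ)
D = nⁿ is O(nⁿ)

Therefore, the order from slowest to fastest is: E < C < B < A < D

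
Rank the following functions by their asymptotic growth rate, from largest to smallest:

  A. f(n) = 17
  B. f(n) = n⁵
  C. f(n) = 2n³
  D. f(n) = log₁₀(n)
B > C > D > A

Comparing growth rates:
B = n⁵ is O(n⁵)
C = 2n³ is O(n³)
D = log₁₀(n) is O(log n)
A = 17 is O(1)

Therefore, the order from fastest to slowest is: B > C > D > A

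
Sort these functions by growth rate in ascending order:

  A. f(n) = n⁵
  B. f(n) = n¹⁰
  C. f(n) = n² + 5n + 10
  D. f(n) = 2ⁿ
C < A < B < D

Comparing growth rates:
C = n² + 5n + 10 is O(n²)
A = n⁵ is O(n⁵)
B = n¹⁰ is O(n¹⁰)
D = 2ⁿ is O(2ⁿ)

Therefore, the order from slowest to fastest is: C < A < B < D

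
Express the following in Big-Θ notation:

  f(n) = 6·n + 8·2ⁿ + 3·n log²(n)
Θ(2ⁿ)

Order the terms by growth rate: 6·n ≺ 3·n log²(n) ≺ 8·2ⁿ.
The fastest-growing term 8·2ⁿ dominates as n → ∞; dropping its constant factor gives Θ(2ⁿ).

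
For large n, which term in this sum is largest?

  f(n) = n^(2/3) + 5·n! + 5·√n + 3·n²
5·n!

Looking at each term:
  - n^(2/3) is O(n^(2/3))
  - 5·n! is O(n!)
  - 5·√n is O(√n)
  - 3·n² is O(n²)

The term 5·n! (O(n!)) grows fastest and dominates all others.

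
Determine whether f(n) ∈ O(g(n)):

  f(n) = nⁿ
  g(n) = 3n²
False

f(n) = nⁿ is O(nⁿ), and g(n) = 3n² is O(n²).
Since O(nⁿ) grows faster than O(n²), f(n) = O(g(n)) is false.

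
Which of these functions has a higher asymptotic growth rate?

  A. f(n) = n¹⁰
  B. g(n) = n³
A

f(n) = n¹⁰ is O(n¹⁰), while g(n) = n³ is O(n³).
Since O(n¹⁰) grows faster than O(n³), f(n) dominates.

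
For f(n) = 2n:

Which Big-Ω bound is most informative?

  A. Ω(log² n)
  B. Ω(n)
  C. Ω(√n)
B

f(n) = 2n is Ω(n).
All listed options are valid Big-Ω bounds (lower bounds),
but Ω(n) is the tightest (largest valid bound).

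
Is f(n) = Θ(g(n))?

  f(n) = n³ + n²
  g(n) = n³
True

f(n) = n³ + n² and g(n) = n³ are both O(n³).
Since they have the same asymptotic growth rate, f(n) = Θ(g(n)) is true.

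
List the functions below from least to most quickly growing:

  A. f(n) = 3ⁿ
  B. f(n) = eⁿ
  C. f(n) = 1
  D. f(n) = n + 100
C < D < B < A

Comparing growth rates:
C = 1 is O(1)
D = n + 100 is O(n)
B = eⁿ is O(eⁿ)
A = 3ⁿ is O(3ⁿ)

Therefore, the order from slowest to fastest is: C < D < B < A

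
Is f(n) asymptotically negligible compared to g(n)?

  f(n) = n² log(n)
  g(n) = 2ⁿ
True

f(n) = n² log(n) is O(n² log n), and g(n) = 2ⁿ is O(2ⁿ).
Since O(n² log n) grows strictly slower than O(2ⁿ), f(n) = o(g(n)) is true.
This means lim(n→∞) f(n)/g(n) = 0.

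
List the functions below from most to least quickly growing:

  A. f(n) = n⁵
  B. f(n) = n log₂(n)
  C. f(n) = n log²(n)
A > C > B

Comparing growth rates:
A = n⁵ is O(n⁵)
C = n log²(n) is O(n log² n)
B = n log₂(n) is O(n log n)

Therefore, the order from fastest to slowest is: A > C > B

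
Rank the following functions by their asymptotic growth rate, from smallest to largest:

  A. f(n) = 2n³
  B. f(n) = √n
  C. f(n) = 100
C < B < A

Comparing growth rates:
C = 100 is O(1)
B = √n is O(√n)
A = 2n³ is O(n³)

Therefore, the order from slowest to fastest is: C < B < A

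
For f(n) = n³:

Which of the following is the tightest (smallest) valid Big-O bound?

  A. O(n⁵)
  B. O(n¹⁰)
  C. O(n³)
C

f(n) = n³ is O(n³).
All listed options are valid Big-O bounds (upper bounds),
but O(n³) is the tightest (smallest valid bound).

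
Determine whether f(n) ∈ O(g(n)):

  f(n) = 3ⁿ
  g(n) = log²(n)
False

f(n) = 3ⁿ is O(3ⁿ), and g(n) = log²(n) is O(log² n).
Since O(3ⁿ) grows faster than O(log² n), f(n) = O(g(n)) is false.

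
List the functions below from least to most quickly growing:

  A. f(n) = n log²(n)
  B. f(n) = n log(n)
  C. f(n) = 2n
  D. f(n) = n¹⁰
C < B < A < D

Comparing growth rates:
C = 2n is O(n)
B = n log(n) is O(n log n)
A = n log²(n) is O(n log² n)
D = n¹⁰ is O(n¹⁰)

Therefore, the order from slowest to fastest is: C < B < A < D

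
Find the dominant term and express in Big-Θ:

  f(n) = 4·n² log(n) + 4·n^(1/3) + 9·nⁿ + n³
Θ(nⁿ)

Order the terms by growth rate: 4·n^(1/3) ≺ 4·n² log(n) ≺ n³ ≺ 9·nⁿ.
The fastest-growing term 9·nⁿ dominates as n → ∞; dropping its constant factor gives Θ(nⁿ).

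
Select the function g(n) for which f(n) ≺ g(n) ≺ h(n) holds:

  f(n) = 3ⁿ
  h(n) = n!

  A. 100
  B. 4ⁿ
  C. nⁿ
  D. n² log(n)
B

We need g(n) with 3ⁿ = o(g(n)) and g(n) = o(n!), i.e. O(3ⁿ) ≺ g ≺ O(n!).
Check each option:
  A. 100 — O(1) does not grow strictly faster than f(n)
  B. 4ⁿ — O(4ⁿ) is strictly between O(3ⁿ) and O(n!) ✓
  C. nⁿ — O(nⁿ) does not grow strictly slower than h(n)
  D. n² log(n) — O(n² log n) does not grow strictly faster than f(n)

Only option B (4ⁿ) lies strictly between.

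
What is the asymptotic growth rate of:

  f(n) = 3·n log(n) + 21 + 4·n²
Θ(n²)

Order the terms by growth rate: 21 ≺ 3·n log(n) ≺ 4·n².
The fastest-growing term 4·n² dominates as n → ∞; dropping its constant factor gives Θ(n²).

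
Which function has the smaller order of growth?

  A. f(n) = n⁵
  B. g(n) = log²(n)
B

f(n) = n⁵ is O(n⁵), while g(n) = log²(n) is O(log² n).
Since O(log² n) grows slower than O(n⁵), g(n) is dominated.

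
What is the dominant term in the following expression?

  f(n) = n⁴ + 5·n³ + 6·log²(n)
n⁴

Looking at each term:
  - n⁴ is O(n⁴)
  - 5·n³ is O(n³)
  - 6·log²(n) is O(log² n)

The term n⁴ (O(n⁴)) grows fastest and dominates all others.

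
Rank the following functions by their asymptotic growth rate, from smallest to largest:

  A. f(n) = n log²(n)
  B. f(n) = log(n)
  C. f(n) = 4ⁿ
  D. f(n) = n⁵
B < A < D < C

Comparing growth rates:
B = log(n) is O(log n)
A = n log²(n) is O(n log² n)
D = n⁵ is O(n⁵)
C = 4ⁿ is O(4ⁿ)

Therefore, the order from slowest to fastest is: B < A < D < C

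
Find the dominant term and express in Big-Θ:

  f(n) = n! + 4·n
Θ(n!)

Order the terms by growth rate: 4·n ≺ n!.
The fastest-growing term n! dominates as n → ∞; dropping its constant factor gives Θ(n!).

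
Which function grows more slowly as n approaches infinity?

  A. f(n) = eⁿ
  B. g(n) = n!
A

f(n) = eⁿ is O(eⁿ), while g(n) = n! is O(n!).
Since O(eⁿ) grows slower than O(n!), f(n) is dominated.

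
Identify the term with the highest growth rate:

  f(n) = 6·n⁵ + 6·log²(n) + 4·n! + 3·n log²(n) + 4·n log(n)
4·n!

Looking at each term:
  - 6·n⁵ is O(n⁵)
  - 6·log²(n) is O(log² n)
  - 4·n! is O(n!)
  - 3·n log²(n) is O(n log² n)
  - 4·n log(n) is O(n log n)

The term 4·n! (O(n!)) grows fastest and dominates all others.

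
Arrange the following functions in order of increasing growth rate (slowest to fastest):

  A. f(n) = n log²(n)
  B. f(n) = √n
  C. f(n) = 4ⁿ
B < A < C

Comparing growth rates:
B = √n is O(√n)
A = n log²(n) is O(n log² n)
C = 4ⁿ is O(4ⁿ)

Therefore, the order from slowest to fastest is: B < A < C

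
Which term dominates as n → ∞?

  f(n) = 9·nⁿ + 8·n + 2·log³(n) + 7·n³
9·nⁿ

Looking at each term:
  - 9·nⁿ is O(nⁿ)
  - 8·n is O(n)
  - 2·log³(n) is O(log³ n)
  - 7·n³ is O(n³)

The term 9·nⁿ (O(nⁿ)) grows fastest and dominates all others.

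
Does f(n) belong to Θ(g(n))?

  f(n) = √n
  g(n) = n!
False

f(n) = √n is O(√n), and g(n) = n! is O(n!).
Since they have different growth rates, f(n) = Θ(g(n)) is false.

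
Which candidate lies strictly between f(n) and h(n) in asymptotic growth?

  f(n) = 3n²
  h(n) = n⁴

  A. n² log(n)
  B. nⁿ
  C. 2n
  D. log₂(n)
A

We need g(n) with 3n² = o(g(n)) and g(n) = o(n⁴), i.e. O(n²) ≺ g ≺ O(n⁴).
Check each option:
  A. n² log(n) — O(n² log n) is strictly between O(n²) and O(n⁴) ✓
  B. nⁿ — O(nⁿ) does not grow strictly slower than h(n)
  C. 2n — O(n) does not grow strictly faster than f(n)
  D. log₂(n) — O(log n) does not grow strictly faster than f(n)

Only option A (n² log(n)) lies strictly between.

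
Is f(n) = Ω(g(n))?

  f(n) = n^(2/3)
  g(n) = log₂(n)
True

f(n) = n^(2/3) is O(n^(2/3)), and g(n) = log₂(n) is O(log n).
Since O(n^(2/3)) grows at least as fast as O(log n), f(n) = Ω(g(n)) is true.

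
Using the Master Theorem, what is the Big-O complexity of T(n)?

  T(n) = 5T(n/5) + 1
Θ(n)

Master Theorem: a = 5, b = 5, f(n) = 1.
Compute the critical exponent d = log₅(5) = 1.
Compare f(n) = Θ(1) against n^d:
  k = 0 < d = 1, so f(n) = O(n^(d-ε)) — Case 1.
  The recursion cost dominates: T(n) = Θ(n^d) = Θ(n).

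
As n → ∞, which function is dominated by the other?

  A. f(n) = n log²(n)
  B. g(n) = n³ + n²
A

f(n) = n log²(n) is O(n log² n), while g(n) = n³ + n² is O(n³).
Since O(n log² n) grows slower than O(n³), f(n) is dominated.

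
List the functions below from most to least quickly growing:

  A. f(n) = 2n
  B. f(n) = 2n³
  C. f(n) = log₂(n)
B > A > C

Comparing growth rates:
B = 2n³ is O(n³)
A = 2n is O(n)
C = log₂(n) is O(log n)

Therefore, the order from fastest to slowest is: B > A > C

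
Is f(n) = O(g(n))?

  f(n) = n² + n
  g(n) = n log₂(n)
False

f(n) = n² + n is O(n²), and g(n) = n log₂(n) is O(n log n).
Since O(n²) grows faster than O(n log n), f(n) = O(g(n)) is false.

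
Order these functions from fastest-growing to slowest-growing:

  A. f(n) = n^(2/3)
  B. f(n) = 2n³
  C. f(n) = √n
B > A > C

Comparing growth rates:
B = 2n³ is O(n³)
A = n^(2/3) is O(n^(2/3))
C = √n is O(√n)

Therefore, the order from fastest to slowest is: B > A > C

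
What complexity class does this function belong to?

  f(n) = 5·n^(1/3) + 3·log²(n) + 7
O(n^(1/3))

The dominant term in 5·n^(1/3) + 3·log²(n) + 7 is 5·n^(1/3), which is Θ(n^(1/3)).
Lower-order terms (3·log²(n), 7) are asymptotically negligible.
Constants are absorbed, so the tightest bound is O(n^(1/3)).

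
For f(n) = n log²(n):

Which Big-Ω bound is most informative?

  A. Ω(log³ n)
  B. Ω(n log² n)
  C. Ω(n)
B

f(n) = n log²(n) is Ω(n log² n).
All listed options are valid Big-Ω bounds (lower bounds),
but Ω(n log² n) is the tightest (largest valid bound).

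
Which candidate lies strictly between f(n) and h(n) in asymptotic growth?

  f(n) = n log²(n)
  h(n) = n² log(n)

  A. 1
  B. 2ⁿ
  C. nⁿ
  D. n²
D

We need g(n) with n log²(n) = o(g(n)) and g(n) = o(n² log(n)), i.e. O(n log² n) ≺ g ≺ O(n² log n).
Check each option:
  A. 1 — O(1) does not grow strictly faster than f(n)
  B. 2ⁿ — O(2ⁿ) does not grow strictly slower than h(n)
  C. nⁿ — O(nⁿ) does not grow strictly slower than h(n)
  D. n² — O(n²) is strictly between O(n log² n) and O(n² log n) ✓

Only option D (n²) lies strictly between.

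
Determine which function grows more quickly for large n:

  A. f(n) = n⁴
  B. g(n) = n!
B

f(n) = n⁴ is O(n⁴), while g(n) = n! is O(n!).
Since O(n!) grows faster than O(n⁴), g(n) dominates.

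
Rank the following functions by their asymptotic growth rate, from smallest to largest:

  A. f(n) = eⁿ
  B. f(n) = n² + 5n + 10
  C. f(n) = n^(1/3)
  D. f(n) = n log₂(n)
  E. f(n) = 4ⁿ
C < D < B < A < E

Comparing growth rates:
C = n^(1/3) is O(n^(1/3))
D = n log₂(n) is O(n log n)
B = n² + 5n + 10 is O(n²)
A = eⁿ is O(eⁿ)
E = 4ⁿ is O(4ⁿ)

Therefore, the order from slowest to fastest is: C < D < B < A < E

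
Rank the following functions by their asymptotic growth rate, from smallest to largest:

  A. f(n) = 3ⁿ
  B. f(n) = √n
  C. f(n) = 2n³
B < C < A

Comparing growth rates:
B = √n is O(√n)
C = 2n³ is O(n³)
A = 3ⁿ is O(3ⁿ)

Therefore, the order from slowest to fastest is: B < C < A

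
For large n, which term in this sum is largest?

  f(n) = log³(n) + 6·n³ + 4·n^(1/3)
6·n³

Looking at each term:
  - log³(n) is O(log³ n)
  - 6·n³ is O(n³)
  - 4·n^(1/3) is O(n^(1/3))

The term 6·n³ (O(n³)) grows fastest and dominates all others.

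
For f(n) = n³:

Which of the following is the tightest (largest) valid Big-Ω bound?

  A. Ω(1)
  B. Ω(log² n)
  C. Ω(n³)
C

f(n) = n³ is Ω(n³).
All listed options are valid Big-Ω bounds (lower bounds),
but Ω(n³) is the tightest (largest valid bound).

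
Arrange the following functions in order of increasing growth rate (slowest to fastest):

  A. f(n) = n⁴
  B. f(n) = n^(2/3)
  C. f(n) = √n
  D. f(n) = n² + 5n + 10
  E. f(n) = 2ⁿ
C < B < D < A < E

Comparing growth rates:
C = √n is O(√n)
B = n^(2/3) is O(n^(2/3))
D = n² + 5n + 10 is O(n²)
A = n⁴ is O(n⁴)
E = 2ⁿ is O(2ⁿ)

Therefore, the order from slowest to fastest is: C < B < D < A < E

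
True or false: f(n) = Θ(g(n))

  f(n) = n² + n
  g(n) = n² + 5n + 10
True

f(n) = n² + n and g(n) = n² + 5n + 10 are both O(n²).
Since they have the same asymptotic growth rate, f(n) = Θ(g(n)) is true.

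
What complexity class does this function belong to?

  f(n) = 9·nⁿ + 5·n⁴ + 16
O(nⁿ)

The dominant term in 9·nⁿ + 5·n⁴ + 16 is 9·nⁿ, which is Θ(nⁿ).
Lower-order terms (5·n⁴, 16) are asymptotically negligible.
Constants are absorbed, so the tightest bound is O(nⁿ).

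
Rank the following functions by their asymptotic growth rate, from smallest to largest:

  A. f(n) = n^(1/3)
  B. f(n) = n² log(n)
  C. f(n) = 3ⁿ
A < B < C

Comparing growth rates:
A = n^(1/3) is O(n^(1/3))
B = n² log(n) is O(n² log n)
C = 3ⁿ is O(3ⁿ)

Therefore, the order from slowest to fastest is: A < B < C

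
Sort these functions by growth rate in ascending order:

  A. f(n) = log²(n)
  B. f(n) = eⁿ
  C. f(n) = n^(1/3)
A < C < B

Comparing growth rates:
A = log²(n) is O(log² n)
C = n^(1/3) is O(n^(1/3))
B = eⁿ is O(eⁿ)

Therefore, the order from slowest to fastest is: A < C < B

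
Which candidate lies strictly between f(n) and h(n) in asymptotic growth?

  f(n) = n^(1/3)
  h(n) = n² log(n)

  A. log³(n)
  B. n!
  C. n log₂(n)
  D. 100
C

We need g(n) with n^(1/3) = o(g(n)) and g(n) = o(n² log(n)), i.e. O(n^(1/3)) ≺ g ≺ O(n² log n).
Check each option:
  A. log³(n) — O(log³ n) does not grow strictly faster than f(n)
  B. n! — O(n!) does not grow strictly slower than h(n)
  C. n log₂(n) — O(n log n) is strictly between O(n^(1/3)) and O(n² log n) ✓
  D. 100 — O(1) does not grow strictly faster than f(n)

Only option C (n log₂(n)) lies strictly between.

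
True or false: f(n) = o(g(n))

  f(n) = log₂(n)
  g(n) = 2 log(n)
False

f(n) = log₂(n) is O(log n), and g(n) = 2 log(n) is O(log n).
Since they have the same growth rate, f(n) = o(g(n)) is false.
(f = o(g) requires f to grow strictly slower, not equal.)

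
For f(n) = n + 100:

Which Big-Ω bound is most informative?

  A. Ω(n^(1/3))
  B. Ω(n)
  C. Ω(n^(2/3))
B

f(n) = n + 100 is Ω(n).
All listed options are valid Big-Ω bounds (lower bounds),
but Ω(n) is the tightest (largest valid bound).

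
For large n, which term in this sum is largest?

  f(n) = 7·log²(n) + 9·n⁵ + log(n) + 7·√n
9·n⁵

Looking at each term:
  - 7·log²(n) is O(log² n)
  - 9·n⁵ is O(n⁵)
  - log(n) is O(log n)
  - 7·√n is O(√n)

The term 9·n⁵ (O(n⁵)) grows fastest and dominates all others.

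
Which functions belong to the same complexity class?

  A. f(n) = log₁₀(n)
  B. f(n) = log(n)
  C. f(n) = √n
A and B

Examining each function:
  A. log₁₀(n) is O(log n)
  B. log(n) is O(log n)
  C. √n is O(√n)

Functions A and B both have the same complexity class.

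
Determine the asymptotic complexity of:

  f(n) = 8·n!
O(n!)

The dominant term in 8·n! is 8·n!, which is Θ(n!).
Constants are absorbed, so the tightest bound is O(n!).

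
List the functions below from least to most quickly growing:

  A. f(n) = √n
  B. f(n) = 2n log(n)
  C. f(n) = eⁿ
A < B < C

Comparing growth rates:
A = √n is O(√n)
B = 2n log(n) is O(n log n)
C = eⁿ is O(eⁿ)

Therefore, the order from slowest to fastest is: A < B < C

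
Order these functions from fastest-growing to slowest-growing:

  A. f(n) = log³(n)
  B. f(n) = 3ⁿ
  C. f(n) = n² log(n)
B > C > A

Comparing growth rates:
B = 3ⁿ is O(3ⁿ)
C = n² log(n) is O(n² log n)
A = log³(n) is O(log³ n)

Therefore, the order from fastest to slowest is: B > C > A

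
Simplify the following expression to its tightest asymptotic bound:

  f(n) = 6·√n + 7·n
Θ(n)

Order the terms by growth rate: 6·√n ≺ 7·n.
The fastest-growing term 7·n dominates as n → ∞; dropping its constant factor gives Θ(n).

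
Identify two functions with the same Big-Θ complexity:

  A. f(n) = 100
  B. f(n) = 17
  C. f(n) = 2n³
A and B

Examining each function:
  A. 100 is O(1)
  B. 17 is O(1)
  C. 2n³ is O(n³)

Functions A and B both have the same complexity class.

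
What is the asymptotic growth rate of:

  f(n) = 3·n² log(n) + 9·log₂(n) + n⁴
Θ(n⁴)

Order the terms by growth rate: 9·log₂(n) ≺ 3·n² log(n) ≺ n⁴.
The fastest-growing term n⁴ dominates as n → ∞; dropping its constant factor gives Θ(n⁴).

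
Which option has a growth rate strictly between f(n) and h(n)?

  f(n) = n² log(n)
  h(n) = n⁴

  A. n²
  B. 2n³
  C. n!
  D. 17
B

We need g(n) with n² log(n) = o(g(n)) and g(n) = o(n⁴), i.e. O(n² log n) ≺ g ≺ O(n⁴).
Check each option:
  A. n² — O(n²) does not grow strictly faster than f(n)
  B. 2n³ — O(n³) is strictly between O(n² log n) and O(n⁴) ✓
  C. n! — O(n!) does not grow strictly slower than h(n)
  D. 17 — O(1) does not grow strictly faster than f(n)

Only option B (2n³) lies strictly between.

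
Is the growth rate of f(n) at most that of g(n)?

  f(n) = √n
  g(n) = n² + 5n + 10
True

f(n) = √n is O(√n), and g(n) = n² + 5n + 10 is O(n²).
Since O(√n) ⊆ O(n²) (f grows no faster than g), f(n) = O(g(n)) is true.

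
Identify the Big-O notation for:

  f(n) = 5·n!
O(n!)

The dominant term in 5·n! is 5·n!, which is Θ(n!).
Constants are absorbed, so the tightest bound is O(n!).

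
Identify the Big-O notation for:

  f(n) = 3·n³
O(n³)

The dominant term in 3·n³ is 3·n³, which is Θ(n³).
Constants are absorbed, so the tightest bound is O(n³).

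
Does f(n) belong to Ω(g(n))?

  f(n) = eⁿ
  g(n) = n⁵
True

f(n) = eⁿ is O(eⁿ), and g(n) = n⁵ is O(n⁵).
Since O(eⁿ) grows at least as fast as O(n⁵), f(n) = Ω(g(n)) is true.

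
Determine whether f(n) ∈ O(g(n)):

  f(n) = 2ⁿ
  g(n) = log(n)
False

f(n) = 2ⁿ is O(2ⁿ), and g(n) = log(n) is O(log n).
Since O(2ⁿ) grows faster than O(log n), f(n) = O(g(n)) is false.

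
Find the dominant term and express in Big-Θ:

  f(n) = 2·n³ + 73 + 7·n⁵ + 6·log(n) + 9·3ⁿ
Θ(3ⁿ)

Order the terms by growth rate: 73 ≺ 6·log(n) ≺ 2·n³ ≺ 7·n⁵ ≺ 9·3ⁿ.
The fastest-growing term 9·3ⁿ dominates as n → ∞; dropping its constant factor gives Θ(3ⁿ).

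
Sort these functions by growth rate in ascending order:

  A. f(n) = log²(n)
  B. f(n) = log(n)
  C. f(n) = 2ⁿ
B < A < C

Comparing growth rates:
B = log(n) is O(log n)
A = log²(n) is O(log² n)
C = 2ⁿ is O(2ⁿ)

Therefore, the order from slowest to fastest is: B < A < C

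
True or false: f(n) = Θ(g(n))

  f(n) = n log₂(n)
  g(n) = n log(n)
True

f(n) = n log₂(n) and g(n) = n log(n) are both O(n log n).
Since they have the same asymptotic growth rate, f(n) = Θ(g(n)) is true.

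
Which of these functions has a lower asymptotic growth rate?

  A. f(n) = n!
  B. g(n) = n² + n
B

f(n) = n! is O(n!), while g(n) = n² + n is O(n²).
Since O(n²) grows slower than O(n!), g(n) is dominated.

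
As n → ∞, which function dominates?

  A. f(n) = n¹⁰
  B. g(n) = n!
B

f(n) = n¹⁰ is O(n¹⁰), while g(n) = n! is O(n!).
Since O(n!) grows faster than O(n¹⁰), g(n) dominates.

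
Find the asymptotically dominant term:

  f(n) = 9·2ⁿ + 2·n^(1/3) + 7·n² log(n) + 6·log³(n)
9·2ⁿ

Looking at each term:
  - 9·2ⁿ is O(2ⁿ)
  - 2·n^(1/3) is O(n^(1/3))
  - 7·n² log(n) is O(n² log n)
  - 6·log³(n) is O(log³ n)

The term 9·2ⁿ (O(2ⁿ)) grows fastest and dominates all others.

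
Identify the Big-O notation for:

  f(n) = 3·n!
O(n!)

The dominant term in 3·n! is 3·n!, which is Θ(n!).
Constants are absorbed, so the tightest bound is O(n!).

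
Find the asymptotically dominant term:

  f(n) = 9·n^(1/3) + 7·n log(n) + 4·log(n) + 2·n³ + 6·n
2·n³

Looking at each term:
  - 9·n^(1/3) is O(n^(1/3))
  - 7·n log(n) is O(n log n)
  - 4·log(n) is O(log n)
  - 2·n³ is O(n³)
  - 6·n is O(n)

The term 2·n³ (O(n³)) grows fastest and dominates all others.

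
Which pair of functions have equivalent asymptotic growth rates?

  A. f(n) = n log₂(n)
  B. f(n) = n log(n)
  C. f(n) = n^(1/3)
A and B

Examining each function:
  A. n log₂(n) is O(n log n)
  B. n log(n) is O(n log n)
  C. n^(1/3) is O(n^(1/3))

Functions A and B both have the same complexity class.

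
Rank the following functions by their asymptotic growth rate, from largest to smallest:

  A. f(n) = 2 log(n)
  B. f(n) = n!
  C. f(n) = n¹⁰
B > C > A

Comparing growth rates:
B = n! is O(n!)
C = n¹⁰ is O(n¹⁰)
A = 2 log(n) is O(log n)

Therefore, the order from fastest to slowest is: B > C > A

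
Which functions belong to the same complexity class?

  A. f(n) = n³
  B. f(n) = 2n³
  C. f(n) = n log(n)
A and B

Examining each function:
  A. n³ is O(n³)
  B. 2n³ is O(n³)
  C. n log(n) is O(n log n)

Functions A and B both have the same complexity class.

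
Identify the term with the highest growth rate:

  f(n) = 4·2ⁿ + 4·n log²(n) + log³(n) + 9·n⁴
4·2ⁿ

Looking at each term:
  - 4·2ⁿ is O(2ⁿ)
  - 4·n log²(n) is O(n log² n)
  - log³(n) is O(log³ n)
  - 9·n⁴ is O(n⁴)

The term 4·2ⁿ (O(2ⁿ)) grows fastest and dominates all others.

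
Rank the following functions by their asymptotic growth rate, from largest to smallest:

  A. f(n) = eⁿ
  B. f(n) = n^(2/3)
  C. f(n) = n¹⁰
A > C > B

Comparing growth rates:
A = eⁿ is O(eⁿ)
C = n¹⁰ is O(n¹⁰)
B = n^(2/3) is O(n^(2/3))

Therefore, the order from fastest to slowest is: A > C > B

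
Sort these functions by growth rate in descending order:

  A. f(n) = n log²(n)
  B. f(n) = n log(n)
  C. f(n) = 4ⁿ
C > A > B

Comparing growth rates:
C = 4ⁿ is O(4ⁿ)
A = n log²(n) is O(n log² n)
B = n log(n) is O(n log n)

Therefore, the order from fastest to slowest is: C > A > B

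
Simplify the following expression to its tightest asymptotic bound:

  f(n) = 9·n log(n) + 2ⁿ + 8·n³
Θ(2ⁿ)

Order the terms by growth rate: 9·n log(n) ≺ 8·n³ ≺ 2ⁿ.
The fastest-growing term 2ⁿ dominates as n → ∞; dropping its constant factor gives Θ(2ⁿ).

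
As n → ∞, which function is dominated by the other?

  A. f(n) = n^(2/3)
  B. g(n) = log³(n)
B

f(n) = n^(2/3) is O(n^(2/3)), while g(n) = log³(n) is O(log³ n).
Since O(log³ n) grows slower than O(n^(2/3)), g(n) is dominated.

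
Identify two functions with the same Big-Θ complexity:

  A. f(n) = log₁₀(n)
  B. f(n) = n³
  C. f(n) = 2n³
B and C

Examining each function:
  A. log₁₀(n) is O(log n)
  B. n³ is O(n³)
  C. 2n³ is O(n³)

Functions B and C both have the same complexity class.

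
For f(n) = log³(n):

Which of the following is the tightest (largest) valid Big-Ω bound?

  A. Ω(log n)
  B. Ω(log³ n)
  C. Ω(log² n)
B

f(n) = log³(n) is Ω(log³ n).
All listed options are valid Big-Ω bounds (lower bounds),
but Ω(log³ n) is the tightest (largest valid bound).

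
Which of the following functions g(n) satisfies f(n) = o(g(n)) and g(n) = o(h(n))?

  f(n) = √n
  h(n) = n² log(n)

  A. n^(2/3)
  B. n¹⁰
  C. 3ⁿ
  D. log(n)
A

We need g(n) with √n = o(g(n)) and g(n) = o(n² log(n)), i.e. O(√n) ≺ g ≺ O(n² log n).
Check each option:
  A. n^(2/3) — O(n^(2/3)) is strictly between O(√n) and O(n² log n) ✓
  B. n¹⁰ — O(n¹⁰) does not grow strictly slower than h(n)
  C. 3ⁿ — O(3ⁿ) does not grow strictly slower than h(n)
  D. log(n) — O(log n) does not grow strictly faster than f(n)

Only option A (n^(2/3)) lies strictly between.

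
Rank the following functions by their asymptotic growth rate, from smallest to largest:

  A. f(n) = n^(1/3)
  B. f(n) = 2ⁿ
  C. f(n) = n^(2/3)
A < C < B

Comparing growth rates:
A = n^(1/3) is O(n^(1/3))
C = n^(2/3) is O(n^(2/3))
B = 2ⁿ is O(2ⁿ)

Therefore, the order from slowest to fastest is: A < C < B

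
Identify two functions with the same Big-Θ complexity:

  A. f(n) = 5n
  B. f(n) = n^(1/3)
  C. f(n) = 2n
A and C

Examining each function:
  A. 5n is O(n)
  B. n^(1/3) is O(n^(1/3))
  C. 2n is O(n)

Functions A and C both have the same complexity class.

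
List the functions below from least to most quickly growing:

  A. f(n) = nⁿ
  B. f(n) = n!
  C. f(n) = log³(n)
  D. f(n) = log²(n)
D < C < B < A

Comparing growth rates:
D = log²(n) is O(log² n)
C = log³(n) is O(log³ n)
B = n! is O(n!)
A = nⁿ is O(nⁿ)

Therefore, the order from slowest to fastest is: D < C < B < A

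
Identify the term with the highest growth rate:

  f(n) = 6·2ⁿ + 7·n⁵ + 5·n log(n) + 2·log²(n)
6·2ⁿ

Looking at each term:
  - 6·2ⁿ is O(2ⁿ)
  - 7·n⁵ is O(n⁵)
  - 5·n log(n) is O(n log n)
  - 2·log²(n) is O(log² n)

The term 6·2ⁿ (O(2ⁿ)) grows fastest and dominates all others.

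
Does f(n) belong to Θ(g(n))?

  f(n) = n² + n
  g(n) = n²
True

f(n) = n² + n and g(n) = n² are both O(n²).
Since they have the same asymptotic growth rate, f(n) = Θ(g(n)) is true.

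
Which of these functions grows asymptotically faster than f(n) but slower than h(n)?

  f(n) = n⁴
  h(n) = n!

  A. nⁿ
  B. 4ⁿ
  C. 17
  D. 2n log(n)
B

We need g(n) with n⁴ = o(g(n)) and g(n) = o(n!), i.e. O(n⁴) ≺ g ≺ O(n!).
Check each option:
  A. nⁿ — O(nⁿ) does not grow strictly slower than h(n)
  B. 4ⁿ — O(4ⁿ) is strictly between O(n⁴) and O(n!) ✓
  C. 17 — O(1) does not grow strictly faster than f(n)
  D. 2n log(n) — O(n log n) does not grow strictly faster than f(n)

Only option B (4ⁿ) lies strictly between.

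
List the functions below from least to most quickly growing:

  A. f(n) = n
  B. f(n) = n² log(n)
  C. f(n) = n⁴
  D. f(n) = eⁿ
A < B < C < D

Comparing growth rates:
A = n is O(n)
B = n² log(n) is O(n² log n)
C = n⁴ is O(n⁴)
D = eⁿ is O(eⁿ)

Therefore, the order from slowest to fastest is: A < B < C < D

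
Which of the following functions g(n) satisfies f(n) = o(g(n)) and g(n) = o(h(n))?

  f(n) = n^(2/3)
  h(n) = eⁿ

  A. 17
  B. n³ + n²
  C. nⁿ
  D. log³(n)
B

We need g(n) with n^(2/3) = o(g(n)) and g(n) = o(eⁿ), i.e. O(n^(2/3)) ≺ g ≺ O(eⁿ).
Check each option:
  A. 17 — O(1) does not grow strictly faster than f(n)
  B. n³ + n² — O(n³) is strictly between O(n^(2/3)) and O(eⁿ) ✓
  C. nⁿ — O(nⁿ) does not grow strictly slower than h(n)
  D. log³(n) — O(log³ n) does not grow strictly faster than f(n)

Only option B (n³ + n²) lies strictly between.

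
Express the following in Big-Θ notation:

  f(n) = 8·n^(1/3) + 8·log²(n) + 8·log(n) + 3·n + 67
Θ(n)

Order the terms by growth rate: 67 ≺ 8·log(n) ≺ 8·log²(n) ≺ 8·n^(1/3) ≺ 3·n.
The fastest-growing term 3·n dominates as n → ∞; dropping its constant factor gives Θ(n).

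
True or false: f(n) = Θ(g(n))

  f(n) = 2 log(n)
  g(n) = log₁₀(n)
True

f(n) = 2 log(n) and g(n) = log₁₀(n) are both O(log n).
Since they have the same asymptotic growth rate, f(n) = Θ(g(n)) is true.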